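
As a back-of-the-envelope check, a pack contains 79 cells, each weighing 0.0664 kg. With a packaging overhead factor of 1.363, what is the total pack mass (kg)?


Cell mass sum = 79 * 0.0664 = 5.2456 kg
With overhead 1.363: m_pack = 5.2456 * 1.363 = 7.150 kg

7.150 kg


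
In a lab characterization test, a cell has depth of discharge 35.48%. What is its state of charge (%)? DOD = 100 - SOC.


SOC = 100 - DOD = 100 - 35.48 = 64.52%

64.52%


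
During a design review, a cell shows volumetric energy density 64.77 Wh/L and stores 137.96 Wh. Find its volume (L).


V = E / ED = 137.96 / 64.77 = 2.130 L

2.130 L


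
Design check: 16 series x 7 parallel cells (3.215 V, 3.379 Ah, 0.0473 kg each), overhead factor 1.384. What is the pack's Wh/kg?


Step 1: V_pack = 16 * 3.215 = 51.44 V
Step 2: C_pack = 7 * 3.379 = 23.653 Ah
Step 3: E_pack = V_pack * C_pack = 51.44 * 23.653 = 1216.7 Wh
Step 4: m_pack = 16 * 7 * 0.0473 * 1.384 = 7.3319 kg
Step 5: ED = E_pack / m_pack = 1216.7 / 7.3319 = 165.9 Wh/kg

165.9 Wh/kg


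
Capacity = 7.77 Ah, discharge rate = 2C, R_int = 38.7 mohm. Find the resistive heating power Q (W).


Convert: R = 38.7 mohm = 0.0387 ohm
Step 1: I = C_rate * capacity = 2 * 7.77 = 15.54 A
Step 2: Q = I^2 * R = 15.54^2 * 0.0387 = 241.49 * 0.0387 = 9.346 W

9.346 W


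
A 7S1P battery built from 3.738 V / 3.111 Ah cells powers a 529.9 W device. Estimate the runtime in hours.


Step 1: E_pack = Ns * V_cell * Np * C_cell = 7 * 3.738 * 1 * 3.111 = 81.402 Wh
Step 2: t = E_pack / P = 81.402 / 529.9 = 0.1536 hr

0.1536 hr


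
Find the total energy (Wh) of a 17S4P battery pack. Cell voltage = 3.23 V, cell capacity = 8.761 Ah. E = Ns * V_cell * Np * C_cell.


V_pack = 17 * 3.23 = 54.91 V
C_pack = 4 * 8.761 = 35.044 Ah
E = V_pack * C_pack = 54.91 * 35.044 = 1924 Wh

1924 Wh


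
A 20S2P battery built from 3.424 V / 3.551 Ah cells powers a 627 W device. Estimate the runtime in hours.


Step 1: E_pack = Ns * V_cell * Np * C_cell = 20 * 3.424 * 2 * 3.551 = 486.34 Wh
Step 2: t = E_pack / P = 486.34 / 627 = 0.7757 hr

0.7757 hr


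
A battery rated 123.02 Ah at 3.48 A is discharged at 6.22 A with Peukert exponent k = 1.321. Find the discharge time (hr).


Step 1: t_rated = C / I_rated = 123.02 / 3.48 = 35.351 hr
Step 2: ratio = 3.48 / 6.22 = 0.55949
Step 3: ratio^k = 0.55949^1.321 = 0.46434
Step 4: t = t_rated * ratio^k = 35.351 * 0.46434 = 16.41 hr

16.41 hr


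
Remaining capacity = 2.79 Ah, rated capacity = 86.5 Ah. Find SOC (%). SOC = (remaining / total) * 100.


SOC% = 2.79 / 86.5 * 100 = 3.225%

3.225%


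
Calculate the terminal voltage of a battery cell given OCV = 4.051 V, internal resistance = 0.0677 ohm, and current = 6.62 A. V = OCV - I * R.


V = OCV - I*R = 4.051 - 6.62 * 0.0677 = 3.603 V

3.603 V


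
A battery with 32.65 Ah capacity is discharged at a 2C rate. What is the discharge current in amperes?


I = C_rate * capacity = 2 * 32.65 = 65.3 A

65.3 A


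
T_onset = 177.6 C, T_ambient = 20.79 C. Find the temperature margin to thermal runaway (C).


Safety margin = 177.6 C - 20.79 C = 156.81 C

156.81 C


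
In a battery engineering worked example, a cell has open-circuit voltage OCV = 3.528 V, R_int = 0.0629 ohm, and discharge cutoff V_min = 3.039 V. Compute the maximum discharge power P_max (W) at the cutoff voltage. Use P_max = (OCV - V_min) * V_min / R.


dV = OCV - V_min = 0.489 V (so I_max = dV / R)
P_max = dV * V_min / R = 0.489 * 3.039 / 0.0629 = 23.63 W

23.63 W


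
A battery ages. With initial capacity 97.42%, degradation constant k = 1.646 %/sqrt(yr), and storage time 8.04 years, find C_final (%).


sqrt(t) = sqrt(8.04) = 2.8355
C_final = 97.42 - 1.646 * 2.8355 = 92.75%

92.75%


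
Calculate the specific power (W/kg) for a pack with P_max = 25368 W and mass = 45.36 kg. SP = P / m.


SP = P / m = 25368 / 45.36 = 559.3 W/kg

559.3 W/kg


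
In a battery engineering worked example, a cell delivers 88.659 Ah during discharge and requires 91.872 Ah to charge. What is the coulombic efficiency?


eta_c = Q_dis / Q_chg * 100 = 88.659 / 91.872 * 100 = 96.50%

96.50%


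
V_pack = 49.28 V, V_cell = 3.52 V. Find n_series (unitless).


n = V_pack / V_cell = 49.28 / 3.52 = 14

14


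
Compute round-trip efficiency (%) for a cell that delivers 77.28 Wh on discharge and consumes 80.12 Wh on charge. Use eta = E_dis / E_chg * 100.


eta_e = E_dis / E_chg * 100 = 77.28 / 80.12 * 100 = 96.46%

96.46%


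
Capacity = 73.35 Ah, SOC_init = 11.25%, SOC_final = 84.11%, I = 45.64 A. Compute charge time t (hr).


delta_Ah = 73.35 * (84.11 - 11.25) / 100 = 53.443 Ah
t = delta_Ah / I = 53.443 / 45.64 = 1.171 hr

1.171 hr


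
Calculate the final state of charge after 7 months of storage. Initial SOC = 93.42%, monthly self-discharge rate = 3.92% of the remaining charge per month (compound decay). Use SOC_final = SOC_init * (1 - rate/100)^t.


decay = (1 - 3.92/100)^7 = 0.75584
SOC_final = 93.42 * 0.75584 = 70.61%

70.61%


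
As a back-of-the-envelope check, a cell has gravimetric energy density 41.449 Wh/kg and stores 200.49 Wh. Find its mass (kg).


m = E / ED = 200.49 / 41.449 = 4.837 kg

4.837 kg


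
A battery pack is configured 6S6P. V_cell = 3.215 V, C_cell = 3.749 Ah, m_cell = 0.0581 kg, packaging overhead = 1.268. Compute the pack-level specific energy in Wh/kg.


Step 1: V_pack = 6 * 3.215 = 19.29 V
Step 2: C_pack = 6 * 3.749 = 22.494 Ah
Step 3: E_pack = V_pack * C_pack = 19.29 * 22.494 = 433.91 Wh
Step 4: m_pack = 6 * 6 * 0.0581 * 1.268 = 2.6521 kg
Step 5: ED = E_pack / m_pack = 433.91 / 2.6521 = 163.6 Wh/kg

163.6 Wh/kg


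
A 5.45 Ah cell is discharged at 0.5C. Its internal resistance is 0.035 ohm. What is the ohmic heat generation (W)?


Step 1: I = C_rate * capacity = 0.5 * 5.45 = 2.725 A
Step 2: Q = I^2 * R = 2.725^2 * 0.035 = 7.4256 * 0.035 = 0.2599 W

0.2599 W


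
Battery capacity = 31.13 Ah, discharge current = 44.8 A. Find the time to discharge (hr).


Runtime = 31.13 Ah / 44.8 A = 0.6949 hr

0.6949 hr


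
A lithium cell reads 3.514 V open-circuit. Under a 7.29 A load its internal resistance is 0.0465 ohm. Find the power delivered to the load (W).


Step 1: V_terminal = OCV - I*R = 3.514 - 7.29 * 0.0465 = 3.175 V
Step 2: P_out = V_terminal * I = 3.175 * 7.29 = 23.15 W

23.15 W


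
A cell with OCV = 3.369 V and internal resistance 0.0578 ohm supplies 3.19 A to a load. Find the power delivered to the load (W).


Step 1: V_terminal = OCV - I*R = 3.369 - 3.19 * 0.0578 = 3.1846 V
Step 2: P_out = V_terminal * I = 3.1846 * 3.19 = 10.16 W

10.16 W


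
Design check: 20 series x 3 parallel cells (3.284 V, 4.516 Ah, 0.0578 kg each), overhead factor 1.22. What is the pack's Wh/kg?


Step 1: V_pack = 20 * 3.284 = 65.68 V
Step 2: C_pack = 3 * 4.516 = 13.548 Ah
Step 3: E_pack = V_pack * C_pack = 65.68 * 13.548 = 889.83 Wh
Step 4: m_pack = 20 * 3 * 0.0578 * 1.22 = 4.231 kg
Step 5: ED = E_pack / m_pack = 889.83 / 4.231 = 210.3 Wh/kg

210.3 Wh/kg


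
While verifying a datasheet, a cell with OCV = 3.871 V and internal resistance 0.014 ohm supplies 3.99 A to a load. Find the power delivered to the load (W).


Step 1: V_terminal = OCV - I*R = 3.871 - 3.99 * 0.014 = 3.8151 V
Step 2: P_out = V_terminal * I = 3.8151 * 3.99 = 15.22 W

15.22 W


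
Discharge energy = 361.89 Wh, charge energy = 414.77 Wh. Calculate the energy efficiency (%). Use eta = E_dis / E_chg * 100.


eta_e = E_dis / E_chg * 100 = 361.89 / 414.77 * 100 = 87.25%

87.25%


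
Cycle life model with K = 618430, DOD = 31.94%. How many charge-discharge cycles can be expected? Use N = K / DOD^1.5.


DOD^1.5 = 180.51
N = K / DOD^1.5 = 618430 / 180.51 = 3426

3426 cycles


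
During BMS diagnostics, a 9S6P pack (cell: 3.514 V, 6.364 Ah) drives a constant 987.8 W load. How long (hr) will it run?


Step 1: E_pack = Ns * V_cell * Np * C_cell = 9 * 3.514 * 6 * 6.364 = 1207.6 Wh
Step 2: t = E_pack / P = 1207.6 / 987.8 = 1.223 hr

1.223 hr


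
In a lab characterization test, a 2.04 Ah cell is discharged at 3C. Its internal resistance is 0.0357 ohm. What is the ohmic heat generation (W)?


Step 1: I = C_rate * capacity = 3 * 2.04 = 6.12 A
Step 2: Q = I^2 * R = 6.12^2 * 0.0357 = 37.454 * 0.0357 = 1.337 W

1.337 W


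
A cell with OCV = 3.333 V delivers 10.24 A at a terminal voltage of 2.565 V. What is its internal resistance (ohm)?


R = (OCV - V) / I = (3.333 - 2.565) / 10.24 = 0.07500 ohm

0.07500 ohm


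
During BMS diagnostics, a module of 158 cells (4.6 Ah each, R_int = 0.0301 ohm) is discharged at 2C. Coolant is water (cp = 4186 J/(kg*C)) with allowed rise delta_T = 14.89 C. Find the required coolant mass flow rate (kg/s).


Step 1: I = 2 * 4.6 = 9.2 A
Step 2: Q_cell = I^2 * R = 9.2^2 * 0.0301 = 2.5477 W
Step 3: Q_total = 158 * 2.5477 = 402.54 W
Step 4: m_dot = Q_total / (cp * dT) = 402.54 / (4186 * 14.89) = 0.006458 kg/s

0.006458 kg/s


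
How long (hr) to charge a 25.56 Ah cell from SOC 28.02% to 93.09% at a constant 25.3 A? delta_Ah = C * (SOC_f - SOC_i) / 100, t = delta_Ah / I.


Step 1: dSOC = 93.09% - 28.02% = 65.07%
Step 2: delta_Ah = 25.56 * 65.07 / 100 = 16.632 Ah
Step 3: t = 16.632 / 25.3 = 0.6574 hr

0.6574 hr


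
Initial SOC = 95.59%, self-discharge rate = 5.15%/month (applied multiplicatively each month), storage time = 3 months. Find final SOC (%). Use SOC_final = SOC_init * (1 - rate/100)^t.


Monthly retention factor = 1 - 5.15/100 = 0.9485
Over 3 months: factor^3 = 0.85332
SOC_final = 95.59 * 0.85332 = 81.57%

81.57%


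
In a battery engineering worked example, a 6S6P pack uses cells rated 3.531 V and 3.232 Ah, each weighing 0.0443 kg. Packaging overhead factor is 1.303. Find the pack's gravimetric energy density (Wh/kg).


Step 1: V_pack = 6 * 3.531 = 21.186 V
Step 2: C_pack = 6 * 3.232 = 19.392 Ah
Step 3: E_pack = V_pack * C_pack = 21.186 * 19.392 = 410.84 Wh
Step 4: m_pack = 6 * 6 * 0.0443 * 1.303 = 2.078 kg
Step 5: ED = E_pack / m_pack = 410.84 / 2.078 = 197.7 Wh/kg

197.7 Wh/kg


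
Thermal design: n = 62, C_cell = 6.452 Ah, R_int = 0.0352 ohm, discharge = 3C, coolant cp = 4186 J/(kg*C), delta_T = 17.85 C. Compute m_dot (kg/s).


Step 1: I = 3 * 6.452 = 19.356 A
Step 2: Q_cell = I^2 * R = 19.356^2 * 0.0352 = 13.188 W
Step 3: Q_total = 62 * 13.188 = 817.66 W
Step 4: m_dot = Q_total / (cp * dT) = 817.66 / (4186 * 17.85) = 0.01094 kg/s

0.01094 kg/s


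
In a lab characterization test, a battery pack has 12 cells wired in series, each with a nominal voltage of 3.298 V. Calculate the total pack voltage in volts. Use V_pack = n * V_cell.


V_pack = n * V_cell = 12 * 3.298 = 39.576 V

39.576 V


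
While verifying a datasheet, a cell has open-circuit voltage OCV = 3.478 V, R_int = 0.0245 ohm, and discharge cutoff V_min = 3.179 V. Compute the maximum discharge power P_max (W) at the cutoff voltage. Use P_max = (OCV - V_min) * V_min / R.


dV = OCV - V_min = 0.299 V (so I_max = dV / R)
P_max = dV * V_min / R = 0.299 * 3.179 / 0.0245 = 38.80 W

38.80 W


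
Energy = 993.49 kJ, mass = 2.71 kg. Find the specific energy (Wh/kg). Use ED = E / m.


Convert: E = 993.49 kJ = 275.97 Wh
ED = E / m = 275.97 / 2.71 = 101.8 Wh/kg

101.8 Wh/kg


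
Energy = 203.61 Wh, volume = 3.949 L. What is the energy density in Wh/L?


ED = E / V = 203.61 / 3.949 = 51.56 Wh/L

51.56 Wh/L


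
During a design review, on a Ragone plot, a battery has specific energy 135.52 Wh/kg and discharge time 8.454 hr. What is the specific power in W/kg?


Specific power = 135.52 Wh/kg / 8.454 hr = 16.03 W/kg

16.03 W/kg


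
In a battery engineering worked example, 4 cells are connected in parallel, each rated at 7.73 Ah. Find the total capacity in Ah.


Parallel capacities add: 4 * 7.73 Ah = 30.92 Ah

30.92 Ah


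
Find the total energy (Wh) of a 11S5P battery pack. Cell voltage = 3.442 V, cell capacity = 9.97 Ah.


E = Ns * Vcell * Np * Ccell = 11 * 3.442 * 5 * 9.97 = 1887 Wh

1887 Wh


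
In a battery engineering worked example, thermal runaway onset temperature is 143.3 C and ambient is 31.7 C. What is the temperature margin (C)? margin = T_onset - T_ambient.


Safety margin = 143.3 C - 31.7 C = 111.6 C

111.6 C


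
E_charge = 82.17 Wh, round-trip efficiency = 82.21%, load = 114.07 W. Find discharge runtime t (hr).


Step 1: E_discharge = eta/100 * E_charge = 82.21/100 * 82.17 = 67.552 Wh
Step 2: t = E_discharge / P = 67.552 / 114.07 = 0.5922 hr

0.5922 hr


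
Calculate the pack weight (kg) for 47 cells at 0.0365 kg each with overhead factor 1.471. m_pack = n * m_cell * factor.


Cell mass sum = 47 * 0.0365 = 1.7155 kg
With overhead 1.471: m_pack = 1.7155 * 1.471 = 2.524 kg

2.524 kg


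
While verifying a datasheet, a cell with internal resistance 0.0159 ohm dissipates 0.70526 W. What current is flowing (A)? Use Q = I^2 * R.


I = sqrt(Q / R) = sqrt(0.70526 / 0.0159) = sqrt(44.356) = 6.660 A

6.660 A


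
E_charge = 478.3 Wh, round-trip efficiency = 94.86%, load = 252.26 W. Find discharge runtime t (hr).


Step 1: E_discharge = eta/100 * E_charge = 94.86/100 * 478.3 = 453.72 Wh
Step 2: t = E_discharge / P = 453.72 / 252.26 = 1.799 hr

1.799 hr


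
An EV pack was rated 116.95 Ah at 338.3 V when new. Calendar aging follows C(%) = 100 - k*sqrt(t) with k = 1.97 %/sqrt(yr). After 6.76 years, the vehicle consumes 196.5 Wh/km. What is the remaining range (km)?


Step 1: capacity retention = 100 - 1.97 * sqrt(6.76) = 100 - 1.97 * 2.6 = 94.878%
Step 2: C_now = 116.95 * 94.878/100 = 110.96 Ah
Step 3: E_pack = V * C_now = 338.3 * 110.96 = 37538 Wh
Step 4: range = E_pack / consumption = 37538 / 196.5 = 191.0 km

191.0 km


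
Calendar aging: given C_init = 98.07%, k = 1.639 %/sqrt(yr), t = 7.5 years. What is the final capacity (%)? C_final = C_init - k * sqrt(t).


Step 1: sqrt(7.5 yr) = 2.7386
Step 2: drop = 1.639 * 2.7386 = 4.4886
Step 3: C_final = 98.07 - 4.4886 = 93.58%

93.58%


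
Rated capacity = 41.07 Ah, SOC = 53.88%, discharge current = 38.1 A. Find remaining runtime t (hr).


Step 1: remaining = SOC/100 * C_total = 53.88/100 * 41.07 = 22.129 Ah
Step 2: t = remaining / I = 22.129 / 38.1 = 0.5808 hr

0.5808 hr


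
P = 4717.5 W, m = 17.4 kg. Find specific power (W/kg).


SP = P / m = 4717.5 / 17.4 = 271.1 W/kg

271.1 W/kg


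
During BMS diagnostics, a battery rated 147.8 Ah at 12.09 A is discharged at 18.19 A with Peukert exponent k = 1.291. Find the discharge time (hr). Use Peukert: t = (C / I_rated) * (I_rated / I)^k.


t_rated = C / I_rated = 147.8 / 12.09 = 12.225 hr
(I_rated/I)^k = (0.66465)^1.291 = 0.59016
t = t_rated * (I_rated/I)^k = 12.225 * 0.59016 = 7.215 hr

7.215 hr


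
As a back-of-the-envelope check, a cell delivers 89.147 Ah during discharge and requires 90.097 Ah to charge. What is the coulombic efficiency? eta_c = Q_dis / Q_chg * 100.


Coulombic efficiency = 89.147/90.097 * 100% = 98.95%

98.95%


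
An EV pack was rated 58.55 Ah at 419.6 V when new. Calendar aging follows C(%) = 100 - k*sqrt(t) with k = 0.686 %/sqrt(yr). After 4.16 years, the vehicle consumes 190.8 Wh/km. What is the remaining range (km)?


Step 1: capacity retention = 100 - 0.686 * sqrt(4.16) = 100 - 0.686 * 2.0396 = 98.601%
Step 2: C_now = 58.55 * 98.601/100 = 57.731 Ah
Step 3: E_pack = V * C_now = 419.6 * 57.731 = 24224 Wh
Step 4: range = E_pack / consumption = 24224 / 190.8 = 127.0 km

127.0 km


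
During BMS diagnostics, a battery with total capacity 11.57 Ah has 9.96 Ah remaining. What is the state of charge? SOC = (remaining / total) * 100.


SOC% = 9.96 / 11.57 * 100 = 86.08%

86.08%


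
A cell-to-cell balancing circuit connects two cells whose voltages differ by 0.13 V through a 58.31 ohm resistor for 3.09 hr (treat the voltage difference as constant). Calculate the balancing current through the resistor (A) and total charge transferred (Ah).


I_bal = dV / R = 0.13 / 58.31 = 0.0022295 A
Q = I_bal * t = 0.0022295 * 3.09 = 0.006889 Ah

I=0.0022295 A, Q=0.006889 Ah


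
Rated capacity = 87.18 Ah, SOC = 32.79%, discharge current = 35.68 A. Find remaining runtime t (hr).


Step 1: remaining = SOC/100 * C_total = 32.79/100 * 87.18 = 28.586 Ah
Step 2: t = remaining / I = 28.586 / 35.68 = 0.8012 hr

0.8012 hr


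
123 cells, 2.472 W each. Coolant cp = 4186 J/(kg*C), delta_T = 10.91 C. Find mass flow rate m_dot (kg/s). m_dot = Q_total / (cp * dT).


Q_total = 123 * 2.472 = 304.06 W
m_dot = Q_total / (cp * dT) = 304.06 / (4186 * 10.91) = 0.006658 kg/s

0.006658 kg/s


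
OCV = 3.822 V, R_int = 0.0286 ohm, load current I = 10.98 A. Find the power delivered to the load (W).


Step 1: V_terminal = OCV - I*R = 3.822 - 10.98 * 0.0286 = 3.508 V
Step 2: P_out = V_terminal * I = 3.508 * 10.98 = 38.52 W

38.52 W


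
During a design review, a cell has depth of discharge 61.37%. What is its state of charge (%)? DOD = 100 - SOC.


SOC = 100 - DOD = 100 - 61.37 = 38.63%

38.63%


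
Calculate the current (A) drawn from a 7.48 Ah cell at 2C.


I = C_rate * capacity = 2 * 7.48 = 14.96 A

14.96 A


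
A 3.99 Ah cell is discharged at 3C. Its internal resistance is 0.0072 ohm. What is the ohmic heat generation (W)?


Step 1: I = C_rate * capacity = 3 * 3.99 = 11.97 A
Step 2: Q = I^2 * R = 11.97^2 * 0.0072 = 143.28 * 0.0072 = 1.032 W

1.032 W


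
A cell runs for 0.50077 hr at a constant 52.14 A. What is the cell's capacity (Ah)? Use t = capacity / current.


C = I * t = 52.14 * 0.50077 = 26.11 Ah

26.11 Ah


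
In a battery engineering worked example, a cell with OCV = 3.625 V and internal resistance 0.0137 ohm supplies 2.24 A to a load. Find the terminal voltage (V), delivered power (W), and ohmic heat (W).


Step 1: V_terminal = OCV - I*R = 3.625 - 2.24 * 0.0137 = 3.5943 V
Step 2: P_out = V_terminal * I = 3.5943 * 2.24 = 8.051 W
Step 3: Q = I^2 * R = 2.24^2 * 0.0137 = 0.06874 W

V=3.5943 V, P=8.051 W, Q=0.06874 W


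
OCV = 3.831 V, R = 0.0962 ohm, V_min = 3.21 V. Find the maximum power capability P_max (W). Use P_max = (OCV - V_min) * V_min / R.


P_max = (OCV - V_min) * V_min / R = (3.831 - 3.21) * 3.21 / 0.0962 = 0.621 * 3.21 / 0.0962 = 20.72 W

20.72 W


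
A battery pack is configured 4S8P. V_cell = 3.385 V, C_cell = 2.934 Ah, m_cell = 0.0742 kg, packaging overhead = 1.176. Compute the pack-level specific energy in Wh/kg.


Step 1: V_pack = 4 * 3.385 = 13.54 V
Step 2: C_pack = 8 * 2.934 = 23.472 Ah
Step 3: E_pack = V_pack * C_pack = 13.54 * 23.472 = 317.81 Wh
Step 4: m_pack = 4 * 8 * 0.0742 * 1.176 = 2.7923 kg
Step 5: ED = E_pack / m_pack = 317.81 / 2.7923 = 113.8 Wh/kg

113.8 Wh/kg


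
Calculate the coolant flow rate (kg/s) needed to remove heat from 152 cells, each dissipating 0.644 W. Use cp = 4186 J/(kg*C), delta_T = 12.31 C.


Q_total = 152 * 0.644 = 97.888 W
m_dot = Q_total / (cp * dT) = 97.888 / (4186 * 12.31) = 0.001900 kg/s

0.001900 kg/s


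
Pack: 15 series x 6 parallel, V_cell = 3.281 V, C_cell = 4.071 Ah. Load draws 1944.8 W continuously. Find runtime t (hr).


Step 1: E_pack = Ns * V_cell * Np * C_cell = 15 * 3.281 * 6 * 4.071 = 1202.1 Wh
Step 2: t = E_pack / P = 1202.1 / 1944.8 = 0.6181 hr

0.6181 hr


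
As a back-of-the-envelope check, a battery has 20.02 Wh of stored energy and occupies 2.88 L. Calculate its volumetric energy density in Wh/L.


ED = E / V = 20.02 / 2.88 = 6.951 Wh/L

6.951 Wh/L


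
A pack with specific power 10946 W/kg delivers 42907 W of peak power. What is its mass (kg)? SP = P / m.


m = P / SP = 42907 / 10946 = 3.920 kg

3.920 kg


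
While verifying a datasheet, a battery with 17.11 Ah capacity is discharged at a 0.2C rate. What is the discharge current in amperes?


I = C_rate * capacity = 0.2 * 17.11 = 3.422 A

3.422 A


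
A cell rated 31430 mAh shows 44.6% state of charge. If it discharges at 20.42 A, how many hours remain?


Convert: C_total = 31430 mAh = 31.43 Ah
Step 1: remaining = SOC/100 * C_total = 44.6/100 * 31.43 = 14.018 Ah
Step 2: t = remaining / I = 14.018 / 20.42 = 0.6865 hr

0.6865 hr


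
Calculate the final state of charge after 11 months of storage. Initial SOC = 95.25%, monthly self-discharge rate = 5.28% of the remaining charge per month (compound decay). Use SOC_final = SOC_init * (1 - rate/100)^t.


Monthly retention factor = 1 - 5.28/100 = 0.9472
Over 11 months: factor^11 = 0.55063
SOC_final = 95.25 * 0.55063 = 52.45%

52.45%


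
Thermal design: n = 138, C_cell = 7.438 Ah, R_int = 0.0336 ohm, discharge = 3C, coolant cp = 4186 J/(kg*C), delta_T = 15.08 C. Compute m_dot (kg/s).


Step 1: I = 3 * 7.438 = 22.314 A
Step 2: Q_cell = I^2 * R = 22.314^2 * 0.0336 = 16.73 W
Step 3: Q_total = 138 * 16.73 = 2308.7 W
Step 4: m_dot = Q_total / (cp * dT) = 2308.7 / (4186 * 15.08) = 0.03657 kg/s

0.03657 kg/s


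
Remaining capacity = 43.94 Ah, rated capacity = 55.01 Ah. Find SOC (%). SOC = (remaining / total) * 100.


SOC = (remaining / total) * 100 = (43.94 / 55.01) * 100 = 79.88%

79.88%


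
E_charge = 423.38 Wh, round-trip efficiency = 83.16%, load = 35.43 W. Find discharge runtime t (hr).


Step 1: E_discharge = eta/100 * E_charge = 83.16/100 * 423.38 = 352.08 Wh
Step 2: t = E_discharge / P = 352.08 / 35.43 = 9.937 hr

9.937 hr


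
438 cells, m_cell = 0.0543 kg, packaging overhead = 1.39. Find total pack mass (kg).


Cell mass sum = 438 * 0.0543 = 23.783 kg
With overhead 1.39: m_pack = 23.783 * 1.39 = 33.06 kg

33.06 kg


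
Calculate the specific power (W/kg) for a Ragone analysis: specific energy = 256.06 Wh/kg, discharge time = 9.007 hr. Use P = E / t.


Specific power = 256.06 Wh/kg / 9.007 hr = 28.43 W/kg

28.43 W/kg


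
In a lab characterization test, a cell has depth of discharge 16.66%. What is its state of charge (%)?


SOC = 100 - DOD = 100 - 16.66 = 83.34%

83.34%


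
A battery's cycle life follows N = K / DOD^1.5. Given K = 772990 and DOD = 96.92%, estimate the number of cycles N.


Step 1: DOD^1.5 = 96.92^1.5 = 954.16
Step 2: N = 772990 / 954.16 = 810.1 cycles

810.1 cycles


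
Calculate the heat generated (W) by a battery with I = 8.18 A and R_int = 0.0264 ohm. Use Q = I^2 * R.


Q = I^2 * R = 8.18^2 * 0.0264 = 1.766 W

1.766 W


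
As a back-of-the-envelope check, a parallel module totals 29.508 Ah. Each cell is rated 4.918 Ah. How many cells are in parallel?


n = C_total / C_cell = 29.508 / 4.918 = 6

6


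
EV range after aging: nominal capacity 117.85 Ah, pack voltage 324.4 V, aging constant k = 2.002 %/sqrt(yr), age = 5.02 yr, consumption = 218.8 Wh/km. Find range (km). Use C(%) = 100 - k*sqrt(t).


Step 1: capacity retention = 100 - 2.002 * sqrt(5.02) = 100 - 2.002 * 2.2405 = 95.515%
Step 2: C_now = 117.85 * 95.515/100 = 112.56 Ah
Step 3: E_pack = V * C_now = 324.4 * 112.56 = 36514 Wh
Step 4: range = E_pack / consumption = 36514 / 218.8 = 166.9 km

166.9 km


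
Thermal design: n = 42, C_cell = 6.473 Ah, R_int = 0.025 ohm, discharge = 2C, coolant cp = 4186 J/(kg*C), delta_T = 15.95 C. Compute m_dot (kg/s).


Step 1: I = 2 * 6.473 = 12.946 A
Step 2: Q_cell = I^2 * R = 12.946^2 * 0.025 = 4.19 W
Step 3: Q_total = 42 * 4.19 = 175.98 W
Step 4: m_dot = Q_total / (cp * dT) = 175.98 / (4186 * 15.95) = 0.002636 kg/s

0.002636 kg/s


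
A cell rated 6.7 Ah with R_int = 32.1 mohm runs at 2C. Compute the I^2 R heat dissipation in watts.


Convert: R = 32.1 mohm = 0.0321 ohm
Step 1: I = C_rate * capacity = 2 * 6.7 = 13.4 A
Step 2: Q = I^2 * R = 13.4^2 * 0.0321 = 179.56 * 0.0321 = 5.764 W

5.764 W


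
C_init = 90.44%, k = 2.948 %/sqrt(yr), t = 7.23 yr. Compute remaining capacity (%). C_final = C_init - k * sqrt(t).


Step 1: sqrt(7.23 yr) = 2.6889
Step 2: drop = 2.948 * 2.6889 = 7.9269
Step 3: C_final = 90.44 - 7.9269 = 82.51%

82.51%


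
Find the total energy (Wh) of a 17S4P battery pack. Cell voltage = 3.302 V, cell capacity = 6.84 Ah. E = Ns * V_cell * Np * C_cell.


E = Ns * Vcell * Np * Ccell = 17 * 3.302 * 4 * 6.84 = 1536 Wh

1536 Wh


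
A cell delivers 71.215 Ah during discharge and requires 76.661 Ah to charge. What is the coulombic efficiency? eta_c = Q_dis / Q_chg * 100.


Coulombic efficiency = 71.215/76.661 * 100% = 92.90%

92.90%


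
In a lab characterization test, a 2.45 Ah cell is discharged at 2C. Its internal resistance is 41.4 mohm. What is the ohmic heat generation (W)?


Convert: R = 41.4 mohm = 0.0414 ohm
Step 1: I = C_rate * capacity = 2 * 2.45 = 4.9 A
Step 2: Q = I^2 * R = 4.9^2 * 0.0414 = 24.01 * 0.0414 = 0.9940 W

0.9940 W


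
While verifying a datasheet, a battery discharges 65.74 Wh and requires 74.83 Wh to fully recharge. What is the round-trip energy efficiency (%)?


Round-trip efficiency = 65.74/74.83 * 100% = 87.85%

87.85%


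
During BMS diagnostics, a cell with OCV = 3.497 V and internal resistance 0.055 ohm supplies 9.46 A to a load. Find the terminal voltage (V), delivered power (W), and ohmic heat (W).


Step 1: V_terminal = OCV - I*R = 3.497 - 9.46 * 0.055 = 2.9767 V
Step 2: P_out = V_terminal * I = 2.9767 * 9.46 = 28.16 W
Step 3: Q = I^2 * R = 9.46^2 * 0.055 = 4.922 W

V=2.9767 V, P=28.16 W, Q=4.922 W


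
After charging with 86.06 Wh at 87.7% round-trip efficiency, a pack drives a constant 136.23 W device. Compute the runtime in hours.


Step 1: E_discharge = eta/100 * E_charge = 87.7/100 * 86.06 = 75.475 Wh
Step 2: t = E_discharge / P = 75.475 / 136.23 = 0.5540 hr

0.5540 hr


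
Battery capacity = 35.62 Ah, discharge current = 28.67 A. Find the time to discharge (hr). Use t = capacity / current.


Runtime = 35.62 Ah / 28.67 A = 1.242 hr

1.242 hr


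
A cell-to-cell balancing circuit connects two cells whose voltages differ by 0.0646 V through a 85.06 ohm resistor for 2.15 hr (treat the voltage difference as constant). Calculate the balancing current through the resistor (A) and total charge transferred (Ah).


I_bal = dV / R = 0.0646 / 85.06 = 7.5946e-04 A
Q = I_bal * t = 7.5946e-04 * 2.15 = 0.001633 Ah

I=7.5946e-04 A, Q=0.001633 Ah


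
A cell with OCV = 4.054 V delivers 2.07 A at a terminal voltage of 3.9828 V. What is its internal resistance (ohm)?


R = (OCV - V) / I = (4.054 - 3.9828) / 2.07 = 0.03440 ohm

0.03440 ohm


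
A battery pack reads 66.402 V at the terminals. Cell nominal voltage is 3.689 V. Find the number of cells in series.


n = V_pack / V_cell = 66.402 / 3.689 = 18

18


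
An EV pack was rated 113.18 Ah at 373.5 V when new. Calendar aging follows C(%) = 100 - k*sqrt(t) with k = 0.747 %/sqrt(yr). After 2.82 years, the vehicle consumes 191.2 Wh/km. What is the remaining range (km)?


Step 1: capacity retention = 100 - 0.747 * sqrt(2.82) = 100 - 0.747 * 1.6793 = 98.746%
Step 2: C_now = 113.18 * 98.746/100 = 111.76 Ah
Step 3: E_pack = V * C_now = 373.5 * 111.76 = 41742 Wh
Step 4: range = E_pack / consumption = 41742 / 191.2 = 218.3 km

218.3 km


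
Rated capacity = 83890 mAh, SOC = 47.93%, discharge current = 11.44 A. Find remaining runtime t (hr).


Convert: C_total = 83890 mAh = 83.89 Ah
Step 1: remaining = SOC/100 * C_total = 47.93/100 * 83.89 = 40.208 Ah
Step 2: t = remaining / I = 40.208 / 11.44 = 3.515 hr

3.515 hr


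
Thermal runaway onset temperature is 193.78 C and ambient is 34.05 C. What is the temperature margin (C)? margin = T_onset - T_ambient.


Safety margin = 193.78 C - 34.05 C = 159.73 C

159.73 C


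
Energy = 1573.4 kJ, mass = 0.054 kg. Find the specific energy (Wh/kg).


Convert: E = 1573.4 kJ = 437.06 Wh
ED = E / m = 437.06 / 0.054 = 8094 Wh/kg

8094 Wh/kg


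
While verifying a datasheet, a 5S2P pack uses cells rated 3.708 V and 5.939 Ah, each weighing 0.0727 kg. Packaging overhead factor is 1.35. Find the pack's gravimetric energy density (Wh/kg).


Step 1: V_pack = 5 * 3.708 = 18.54 V
Step 2: C_pack = 2 * 5.939 = 11.878 Ah
Step 3: E_pack = V_pack * C_pack = 18.54 * 11.878 = 220.22 Wh
Step 4: m_pack = 5 * 2 * 0.0727 * 1.35 = 0.98145 kg
Step 5: ED = E_pack / m_pack = 220.22 / 0.98145 = 224.4 Wh/kg

224.4 Wh/kg


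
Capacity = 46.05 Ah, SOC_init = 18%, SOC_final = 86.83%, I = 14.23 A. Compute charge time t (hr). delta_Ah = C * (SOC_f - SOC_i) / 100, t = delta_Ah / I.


delta_Ah = 46.05 * (86.83 - 18) / 100 = 31.696 Ah
t = delta_Ah / I = 31.696 / 14.23 = 2.227 hr

2.227 hr


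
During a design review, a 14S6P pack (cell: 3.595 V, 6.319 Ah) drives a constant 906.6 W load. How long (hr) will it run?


Step 1: E_pack = Ns * V_cell * Np * C_cell = 14 * 3.595 * 6 * 6.319 = 1908.2 Wh
Step 2: t = E_pack / P = 1908.2 / 906.6 = 2.105 hr

2.105 hr


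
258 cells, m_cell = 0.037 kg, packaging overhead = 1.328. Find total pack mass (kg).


m_pack = n * m_cell * overhead = 258 * 0.037 * 1.328 = 12.68 kg

12.68 kg


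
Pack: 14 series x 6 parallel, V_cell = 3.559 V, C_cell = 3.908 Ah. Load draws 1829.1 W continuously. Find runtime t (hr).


Step 1: E_pack = Ns * V_cell * Np * C_cell = 14 * 3.559 * 6 * 3.908 = 1168.3 Wh
Step 2: t = E_pack / P = 1168.3 / 1829.1 = 0.6387 hr

0.6387 hr


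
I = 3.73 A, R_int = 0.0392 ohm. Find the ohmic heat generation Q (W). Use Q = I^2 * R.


I^2 = 13.913
Q = 13.913 * 0.0392 = 0.5454 W

0.5454 W


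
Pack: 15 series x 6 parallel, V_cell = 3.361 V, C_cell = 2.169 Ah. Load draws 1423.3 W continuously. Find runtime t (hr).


Step 1: E_pack = Ns * V_cell * Np * C_cell = 15 * 3.361 * 6 * 2.169 = 656.1 Wh
Step 2: t = E_pack / P = 656.1 / 1423.3 = 0.4610 hr

0.4610 hr


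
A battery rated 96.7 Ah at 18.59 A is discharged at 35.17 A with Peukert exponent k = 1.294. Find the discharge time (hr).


t_rated = C / I_rated = 96.7 / 18.59 = 5.2017 hr
(I_rated/I)^k = (0.52858)^1.294 = 0.43823
t = t_rated * (I_rated/I)^k = 5.2017 * 0.43823 = 2.280 hr

2.280 hr


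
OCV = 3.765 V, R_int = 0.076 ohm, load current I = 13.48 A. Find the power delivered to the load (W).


Step 1: V_terminal = OCV - I*R = 3.765 - 13.48 * 0.076 = 2.7405 V
Step 2: P_out = V_terminal * I = 2.7405 * 13.48 = 36.94 W

36.94 W


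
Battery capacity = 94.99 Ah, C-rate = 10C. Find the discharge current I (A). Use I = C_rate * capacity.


At 10C: I = 10 * 94.99 Ah = 949.9 A

949.9 A


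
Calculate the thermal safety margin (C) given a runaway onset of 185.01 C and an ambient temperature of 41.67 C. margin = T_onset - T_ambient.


margin = T_onset - T_ambient = 185.01 - 41.67 = 143.34 C

143.34 C


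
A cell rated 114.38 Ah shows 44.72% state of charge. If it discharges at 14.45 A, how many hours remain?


Step 1: remaining = SOC/100 * C_total = 44.72/100 * 114.38 = 51.151 Ah
Step 2: t = remaining / I = 51.151 / 14.45 = 3.540 hr

3.540 hr


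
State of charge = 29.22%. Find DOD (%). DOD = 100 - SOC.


Complement of SOC: DOD = 100% - 29.22% = 70.78%

70.78%


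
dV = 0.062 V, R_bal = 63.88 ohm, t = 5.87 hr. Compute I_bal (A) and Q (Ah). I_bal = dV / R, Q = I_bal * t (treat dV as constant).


First, Ohm's law: I_bal = 0.062 V / 63.88 ohm = 9.7057e-04 A
Then Q = I * t = 9.7057e-04 A * 5.87 hr = 0.005697 Ah

I=9.7057e-04 A, Q=0.005697 Ah


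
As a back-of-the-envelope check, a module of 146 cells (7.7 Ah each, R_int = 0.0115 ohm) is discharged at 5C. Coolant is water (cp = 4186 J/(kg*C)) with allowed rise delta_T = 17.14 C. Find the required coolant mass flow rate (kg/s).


Step 1: I = 5 * 7.7 = 38.5 A
Step 2: Q_cell = I^2 * R = 38.5^2 * 0.0115 = 17.046 W
Step 3: Q_total = 146 * 17.046 = 2488.7 W
Step 4: m_dot = Q_total / (cp * dT) = 2488.7 / (4186 * 17.14) = 0.03469 kg/s

0.03469 kg/s


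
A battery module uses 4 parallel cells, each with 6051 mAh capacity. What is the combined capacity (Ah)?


Convert: C_cell = 6051 mAh = 6.051 Ah
C_total = 4 * 6.051 = 24.204 Ah

24.204 Ah


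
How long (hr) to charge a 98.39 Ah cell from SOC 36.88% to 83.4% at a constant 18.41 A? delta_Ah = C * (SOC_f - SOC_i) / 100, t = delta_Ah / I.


Step 1: dSOC = 83.4% - 36.88% = 46.52%
Step 2: delta_Ah = 98.39 * 46.52 / 100 = 45.771 Ah
Step 3: t = 45.771 / 18.41 = 2.486 hr

2.486 hr


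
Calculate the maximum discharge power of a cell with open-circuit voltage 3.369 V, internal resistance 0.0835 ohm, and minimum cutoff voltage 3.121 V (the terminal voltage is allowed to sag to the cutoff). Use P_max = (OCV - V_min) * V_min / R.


P_max = (OCV - V_min) * V_min / R = (3.369 - 3.121) * 3.121 / 0.0835 = 0.248 * 3.121 / 0.0835 = 9.270 W

9.270 W


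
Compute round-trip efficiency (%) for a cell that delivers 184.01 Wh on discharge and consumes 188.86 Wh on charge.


Round-trip efficiency = 184.01/188.86 * 100% = 97.43%

97.43%


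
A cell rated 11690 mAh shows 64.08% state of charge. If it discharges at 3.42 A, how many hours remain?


Convert: C_total = 11690 mAh = 11.69 Ah
Step 1: remaining = SOC/100 * C_total = 64.08/100 * 11.69 = 7.491 Ah
Step 2: t = remaining / I = 7.491 / 3.42 = 2.190 hr

2.190 hr


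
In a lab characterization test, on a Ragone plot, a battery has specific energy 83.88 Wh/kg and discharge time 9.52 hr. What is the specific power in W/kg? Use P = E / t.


Specific power = 83.88 Wh/kg / 9.52 hr = 8.811 W/kg

8.811 W/kg


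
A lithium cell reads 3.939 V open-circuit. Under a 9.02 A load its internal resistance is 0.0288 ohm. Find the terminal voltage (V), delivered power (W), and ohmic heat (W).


Step 1: V_terminal = OCV - I*R = 3.939 - 9.02 * 0.0288 = 3.6792 V
Step 2: P_out = V_terminal * I = 3.6792 * 9.02 = 33.19 W
Step 3: Q = I^2 * R = 9.02^2 * 0.0288 = 2.343 W

V=3.6792 V, P=33.19 W, Q=2.343 W


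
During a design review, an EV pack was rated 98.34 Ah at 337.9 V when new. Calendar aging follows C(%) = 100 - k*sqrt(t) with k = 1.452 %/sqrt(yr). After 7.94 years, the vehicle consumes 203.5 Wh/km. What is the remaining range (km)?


Step 1: capacity retention = 100 - 1.452 * sqrt(7.94) = 100 - 1.452 * 2.8178 = 95.909%
Step 2: C_now = 98.34 * 95.909/100 = 94.317 Ah
Step 3: E_pack = V * C_now = 337.9 * 94.317 = 31870 Wh
Step 4: range = E_pack / consumption = 31870 / 203.5 = 156.6 km

156.6 km


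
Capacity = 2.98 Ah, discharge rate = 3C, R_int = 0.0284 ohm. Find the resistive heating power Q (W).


Step 1: I = C_rate * capacity = 3 * 2.98 = 8.94 A
Step 2: Q = I^2 * R = 8.94^2 * 0.0284 = 79.924 * 0.0284 = 2.270 W

2.270 W


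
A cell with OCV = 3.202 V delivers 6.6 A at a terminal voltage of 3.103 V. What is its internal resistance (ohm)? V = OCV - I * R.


R = (OCV - V) / I = (3.202 - 3.103) / 6.6 = 0.01500 ohm

0.01500 ohm


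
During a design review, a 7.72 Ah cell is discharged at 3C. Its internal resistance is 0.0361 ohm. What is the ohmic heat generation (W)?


Step 1: I = C_rate * capacity = 3 * 7.72 = 23.16 A
Step 2: Q = I^2 * R = 23.16^2 * 0.0361 = 536.39 * 0.0361 = 19.36 W

19.36 W


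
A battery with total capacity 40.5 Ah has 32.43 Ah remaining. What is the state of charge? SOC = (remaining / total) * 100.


SOC = (remaining / total) * 100 = (32.43 / 40.5) * 100 = 80.07%

80.07%


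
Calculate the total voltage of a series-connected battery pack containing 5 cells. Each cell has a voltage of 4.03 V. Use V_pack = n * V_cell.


With 5 cells in series at 4.03 V each, V_pack = 20.15 V

20.15 V


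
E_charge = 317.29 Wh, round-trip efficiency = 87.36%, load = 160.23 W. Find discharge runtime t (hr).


Step 1: E_discharge = eta/100 * E_charge = 87.36/100 * 317.29 = 277.18 Wh
Step 2: t = E_discharge / P = 277.18 / 160.23 = 1.730 hr

1.730 hr


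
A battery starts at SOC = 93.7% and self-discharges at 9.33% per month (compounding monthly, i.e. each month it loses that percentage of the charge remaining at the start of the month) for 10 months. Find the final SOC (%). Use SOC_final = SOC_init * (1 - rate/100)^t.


decay = (1 - 9.33/100)^10 = 0.37552
SOC_final = 93.7 * 0.37552 = 35.19%

35.19%


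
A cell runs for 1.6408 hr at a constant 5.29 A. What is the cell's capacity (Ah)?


C = I * t = 5.29 * 1.6408 = 8.680 Ah

8.680 Ah


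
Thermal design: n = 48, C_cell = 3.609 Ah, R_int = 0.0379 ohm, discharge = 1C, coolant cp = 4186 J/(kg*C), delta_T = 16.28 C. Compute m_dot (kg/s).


Step 1: I = 1 * 3.609 = 3.609 A
Step 2: Q_cell = I^2 * R = 3.609^2 * 0.0379 = 0.49364 W
Step 3: Q_total = 48 * 0.49364 = 23.695 W
Step 4: m_dot = Q_total / (cp * dT) = 23.695 / (4186 * 16.28) = 3.477e-04 kg/s

3.477e-04 kg/s


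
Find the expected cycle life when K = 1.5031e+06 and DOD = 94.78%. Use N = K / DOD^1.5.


DOD^1.5 = 922.73
N = K / DOD^1.5 = 1.5031e+06 / 922.73 = 1629

1629 cycles


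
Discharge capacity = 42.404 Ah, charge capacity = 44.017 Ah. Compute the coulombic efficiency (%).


eta_c = Q_dis / Q_chg * 100 = 42.404 / 44.017 * 100 = 96.34%

96.34%


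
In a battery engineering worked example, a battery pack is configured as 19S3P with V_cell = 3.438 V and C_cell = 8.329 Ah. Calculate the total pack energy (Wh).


E = Ns * Vcell * Np * Ccell = 19 * 3.438 * 3 * 8.329 = 1632 Wh

1632 Wh


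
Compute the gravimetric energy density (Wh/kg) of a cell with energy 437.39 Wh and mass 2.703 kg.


ED = E / m = 437.39 / 2.703 = 161.8 Wh/kg

161.8 Wh/kg


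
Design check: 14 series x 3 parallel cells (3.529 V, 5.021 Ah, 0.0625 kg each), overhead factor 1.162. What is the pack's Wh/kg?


Step 1: V_pack = 14 * 3.529 = 49.406 V
Step 2: C_pack = 3 * 5.021 = 15.063 Ah
Step 3: E_pack = V_pack * C_pack = 49.406 * 15.063 = 744.2 Wh
Step 4: m_pack = 14 * 3 * 0.0625 * 1.162 = 3.0503 kg
Step 5: ED = E_pack / m_pack = 744.2 / 3.0503 = 244.0 Wh/kg

244.0 Wh/kg


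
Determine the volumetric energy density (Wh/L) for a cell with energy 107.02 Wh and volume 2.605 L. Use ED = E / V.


Volumetric ED = 107.02 Wh / 2.605 L = 41.08 Wh/L

41.08 Wh/L


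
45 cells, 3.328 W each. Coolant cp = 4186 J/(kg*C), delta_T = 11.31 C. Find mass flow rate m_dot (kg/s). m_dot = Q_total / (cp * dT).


Q_total = 45 * 3.328 = 149.76 W
m_dot = Q_total / (cp * dT) = 149.76 / (4186 * 11.31) = 0.003163 kg/s

0.003163 kg/s


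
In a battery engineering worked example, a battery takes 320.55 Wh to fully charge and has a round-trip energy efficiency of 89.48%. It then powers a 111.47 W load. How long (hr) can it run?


Step 1: E_discharge = eta/100 * E_charge = 89.48/100 * 320.55 = 286.83 Wh
Step 2: t = E_discharge / P = 286.83 / 111.47 = 2.573 hr

2.573 hr


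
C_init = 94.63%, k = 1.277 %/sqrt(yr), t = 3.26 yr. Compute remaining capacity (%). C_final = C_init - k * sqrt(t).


sqrt(t) = sqrt(3.26) = 1.8055
C_final = 94.63 - 1.277 * 1.8055 = 92.32%

92.32%


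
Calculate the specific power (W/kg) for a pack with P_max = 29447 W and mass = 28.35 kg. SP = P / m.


SP = P / m = 29447 / 28.35 = 1039 W/kg

1039 W/kg


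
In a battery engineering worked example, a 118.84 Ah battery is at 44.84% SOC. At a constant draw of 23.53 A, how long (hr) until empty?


Step 1: remaining = SOC/100 * C_total = 44.84/100 * 118.84 = 53.288 Ah
Step 2: t = remaining / I = 53.288 / 23.53 = 2.265 hr

2.265 hr


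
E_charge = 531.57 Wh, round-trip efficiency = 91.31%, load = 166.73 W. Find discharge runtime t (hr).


Step 1: E_discharge = eta/100 * E_charge = 91.31/100 * 531.57 = 485.38 Wh
Step 2: t = E_discharge / P = 485.38 / 166.73 = 2.911 hr

2.911 hr


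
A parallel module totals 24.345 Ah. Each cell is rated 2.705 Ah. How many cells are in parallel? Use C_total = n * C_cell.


n = C_total / C_cell = 24.345 / 2.705 = 9

9


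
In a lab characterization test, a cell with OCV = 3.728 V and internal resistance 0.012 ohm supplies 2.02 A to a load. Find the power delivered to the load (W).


Step 1: V_terminal = OCV - I*R = 3.728 - 2.02 * 0.012 = 3.7038 V
Step 2: P_out = V_terminal * I = 3.7038 * 2.02 = 7.482 W

7.482 W


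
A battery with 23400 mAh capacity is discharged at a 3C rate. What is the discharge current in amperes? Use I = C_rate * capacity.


Convert: capacity = 23400 mAh = 23.4 Ah
I = C_rate * capacity = 3 * 23.4 = 70.2 A

70.2 A
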